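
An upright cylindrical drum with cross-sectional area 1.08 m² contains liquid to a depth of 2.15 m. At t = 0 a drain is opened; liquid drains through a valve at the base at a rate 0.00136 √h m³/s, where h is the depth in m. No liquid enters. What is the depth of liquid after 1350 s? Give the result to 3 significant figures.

A dh/dt = −Q_out = −0.00136 √h.
This is separable: 2 d(√h)/dt = −0.00136/A, so √h = √h₀ − (0.00136/(2A)) t.
√h = √2.15 − 0.00136·1350/(2·1.08) = 1.4663 − 0.85000 = 0.61629.
h = 0.61629² = 0.37981 m.

0.380 m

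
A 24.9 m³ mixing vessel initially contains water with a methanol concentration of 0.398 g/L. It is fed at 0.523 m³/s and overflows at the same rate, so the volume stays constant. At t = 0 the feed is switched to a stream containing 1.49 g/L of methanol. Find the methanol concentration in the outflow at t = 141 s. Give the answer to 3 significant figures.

Transient balance on the dissolved component: V dC/dt = Q(C_in − C).
So dC/dt = (C_in − C)/τ with τ = V/Q = 24.9/0.523 = 47.610 s.
This is linear first-order; C(t) = C_in + (C₀ − C_in) e^(−t/τ).
C(141) = 1.49 + (0.398 − 1.49)·e^(−141/47.610) = 1.49 + (-1.0920)·0.051738 = 1.4335 g/L.

1.43 g/L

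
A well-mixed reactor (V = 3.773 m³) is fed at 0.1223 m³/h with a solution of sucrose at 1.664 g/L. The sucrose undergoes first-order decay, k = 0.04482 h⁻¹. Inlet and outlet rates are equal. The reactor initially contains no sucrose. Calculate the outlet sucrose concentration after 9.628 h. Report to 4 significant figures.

Species balance: V dC/dt = Q C_in − Q C − k V C.
This is linear with rate a = Q/V + k = 0.0772345 h⁻¹.
C_ss = Q C_in/(Q + kV) = 0.698363 g/L; C(t) = C_ss + (C₀ − C_ss) e^(−a t).
C(9.628) = 0.698363 + (-0.698363)·e^(−0.0772345·9.628) = 0.698363 + (-0.698363)·0.475393 = 0.366367 g/L.

0.3664 g/L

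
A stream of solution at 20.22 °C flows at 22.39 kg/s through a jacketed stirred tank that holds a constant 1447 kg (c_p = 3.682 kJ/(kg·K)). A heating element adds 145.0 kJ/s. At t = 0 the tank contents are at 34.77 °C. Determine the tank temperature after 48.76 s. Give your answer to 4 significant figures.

Energy balance: M c_p dT/dt = ṁ c_p (T_in − T) + 145.0.
Rearrange: dT/dt = (T_ss − T)/τ with τ = M/ṁ = 64.6271 s and T_ss = T_in + Q̇/(ṁ c_p) = 21.9789 °C.
Integrating: T(t) = T_ss + (T₀ − T_ss) e^(−t/τ).
T(48.76) = 21.9789 + (12.7911)·e^(−48.76/64.6271) = 21.9789 + (12.7911)·0.470254 = 27.9939 °C.

27.99 °C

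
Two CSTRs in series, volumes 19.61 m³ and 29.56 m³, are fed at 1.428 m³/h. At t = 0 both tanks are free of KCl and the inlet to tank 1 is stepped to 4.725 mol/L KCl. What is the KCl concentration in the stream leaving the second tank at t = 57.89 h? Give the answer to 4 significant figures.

4.006 mol/L

Species balance on tank i: dCᵢ/dt = (Cᵢ₋₁ − Cᵢ)/τᵢ with τᵢ = Vᵢ/Q.
τ₁ = 19.61/1.428 = 13.7325 h; τ₂ = 29.56/1.428 = 20.7003 h.
Solving the cascade with C₁(0)=C₂(0)=0 gives C₂(t) = C_in[1 − (τ₁ e^(−t/τ₁) − τ₂ e^(−t/τ₂))/(τ₁ − τ₂)].
At t = 57.89: e^(−t/τ₁) = 0.0147642, e^(−t/τ₂) = 0.0610184.
C₂ = 4.725·[1 − (13.7325·0.0147642 − 20.7003·0.0610184)/(-6.96779)] = 4.725·0.847821 = 4.00596 mol/L.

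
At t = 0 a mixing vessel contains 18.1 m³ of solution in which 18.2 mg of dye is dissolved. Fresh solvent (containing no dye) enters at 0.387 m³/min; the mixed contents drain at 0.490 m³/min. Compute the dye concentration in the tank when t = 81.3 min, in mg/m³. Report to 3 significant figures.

Let m(t) be the amount of dye. Volume: V(t) = V₀ + (Q_in − Q_out) t = 18.1 − 0.10300 t; V(81.3) = 9.7261 m³.
Solute balance: dm/dt = 0 − Q_out C = −Q_out m/V(t).
dm/m = −Q_out dt/(V₀ − 0.10300 t); integrating gives ln(m/m₀) = −(Q_out/(Q_in−Q_out)) ln(V/V₀).
m = m₀ (V₀/V)^(Q_out/(Q_in−Q_out)) = 18.2 × (18.1/9.7261)^(-4.7573) = 0.94808 mg.
C = m/V = 0.94808/9.7261 = 0.097477 mg/m³.

0.0975 mg/m³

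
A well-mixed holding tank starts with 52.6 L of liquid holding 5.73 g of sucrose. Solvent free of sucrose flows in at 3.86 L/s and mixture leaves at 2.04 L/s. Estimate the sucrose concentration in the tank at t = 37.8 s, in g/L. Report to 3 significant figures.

Let m(t) be the amount of sucrose. Volume: V(t) = V₀ + (Q_in − Q_out) t = 52.6 + 1.8200 t; V(37.8) = 121.40 L.
Solute balance: dm/dt = 0 − Q_out C = −Q_out m/V(t).
Separate: dm/m = −Q_out dt/V(t) ⇒ ln(m/m₀) = −(Q_out/(Q_in−Q_out)) ln(V/V₀).
m = m₀ (V₀/V)^(Q_out/(Q_in−Q_out)) = 5.73 × (52.6/121.40)^(1.1209) = 2.2440 g.
C = m/V = 2.2440/121.40 = 0.018485 g/L.

0.0185 g/L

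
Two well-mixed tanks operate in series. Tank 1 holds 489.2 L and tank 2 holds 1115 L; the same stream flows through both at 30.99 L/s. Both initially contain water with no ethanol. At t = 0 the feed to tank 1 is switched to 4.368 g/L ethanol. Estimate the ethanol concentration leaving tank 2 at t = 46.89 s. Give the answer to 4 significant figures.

Time constants: τᵢ = Vᵢ/Q for each well-mixed tank.
τ₁ = 489.2/30.99 = 15.7857 s; τ₂ = 1115/30.99 = 35.9793 s.
Solving the cascade with C₁(0)=C₂(0)=0 gives C₂(t) = C_in[1 − (τ₁ e^(−t/τ₁) − τ₂ e^(−t/τ₂))/(τ₁ − τ₂)].
At t = 46.89: e^(−t/τ₁) = 0.0512826, e^(−t/τ₂) = 0.271648.
C₂ = 4.368·[1 − (15.7857·0.0512826 − 35.9793·0.271648)/(-20.1936)] = 4.368·0.556088 = 2.42899 g/L.

2.429 g/L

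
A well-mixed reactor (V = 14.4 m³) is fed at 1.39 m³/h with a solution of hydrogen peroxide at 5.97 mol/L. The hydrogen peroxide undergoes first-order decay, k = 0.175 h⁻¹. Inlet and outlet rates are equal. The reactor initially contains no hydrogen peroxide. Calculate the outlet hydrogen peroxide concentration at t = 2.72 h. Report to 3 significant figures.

V dC/dt = Q(C_in − C) − k V C.
This is linear with rate a = Q/V + k = 0.27153 h⁻¹.
C_ss = Q C_in/(Q + kV) = 2.1223 mol/L; C(t) = C_ss + (C₀ − C_ss) e^(−a t).
C(2.72) = 2.1223 + (-2.1223)·e^(−0.27153·2.72) = 2.1223 + (-2.1223)·0.47780 = 1.1083 mol/L.

1.11 mol/L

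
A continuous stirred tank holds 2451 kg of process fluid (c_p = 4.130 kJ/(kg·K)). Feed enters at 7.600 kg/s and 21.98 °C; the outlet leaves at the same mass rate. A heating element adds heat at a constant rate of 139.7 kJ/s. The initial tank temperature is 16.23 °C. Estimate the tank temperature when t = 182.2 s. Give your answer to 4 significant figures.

First-law balance (no shaft work): M c_p dT/dt = ṁ c_p (T_in − T) + 139.7.
Rearrange: dT/dt = (T_ss − T)/τ with τ = M/ṁ = 322.500 s and T_ss = T_in + Q̇/(ṁ c_p) = 26.4307 °C.
This is linear first-order; T(t) = T_ss + (T₀ − T_ss) e^(−t/τ).
T(182.2) = 26.4307 + (-10.2007)·e^(−182.2/322.500) = 26.4307 + (-10.2007)·0.568382 = 20.6328 °C.

20.63 °C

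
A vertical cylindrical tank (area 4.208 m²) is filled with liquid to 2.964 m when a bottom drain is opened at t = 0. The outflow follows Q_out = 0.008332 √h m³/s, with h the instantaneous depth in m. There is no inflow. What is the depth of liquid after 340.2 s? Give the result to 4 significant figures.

Volume balance on the tank: A dh/dt = −0.008332 √h.
Separate and integrate: 2(√h − √h₀) = −(0.008332/A) t.
√h = √2.964 − 0.008332·340.2/(2·4.208) = 1.72163 − 0.336804 = 1.38482.
h = 1.38482² = 1.91773 m.

1.918 m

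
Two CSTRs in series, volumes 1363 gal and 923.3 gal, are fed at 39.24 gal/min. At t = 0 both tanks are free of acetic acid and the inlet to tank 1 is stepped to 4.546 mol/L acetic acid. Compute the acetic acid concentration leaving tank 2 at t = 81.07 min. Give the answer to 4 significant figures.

Time constants: τᵢ = Vᵢ/Q for each well-mixed tank.
τ₁ = 1363/39.24 = 34.7350 min; τ₂ = 923.3/39.24 = 23.5296 min.
Tank 1: C₁ = C_in(1 − e^(−t/τ₁)). Tank 2 (τ₁ ≠ τ₂): C₂ = C_in[1 − (τ₁ e^(−t/τ₁) − τ₂ e^(−t/τ₂))/(τ₁ − τ₂)].
At t = 81.07: e^(−t/τ₁) = 0.0969113, e^(−t/τ₂) = 0.0318903.
C₂ = 4.546·[1 − (34.7350·0.0969113 − 23.5296·0.0318903)/(11.2054)] = 4.546·0.766555 = 3.48476 mol/L.

3.485 mol/L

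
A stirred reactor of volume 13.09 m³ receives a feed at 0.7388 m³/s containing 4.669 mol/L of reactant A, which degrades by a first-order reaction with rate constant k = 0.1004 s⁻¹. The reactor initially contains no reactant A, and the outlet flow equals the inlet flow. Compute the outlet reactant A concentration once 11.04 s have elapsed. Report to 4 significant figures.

1.383 mol/L

Accumulation = in − out − consumed: V dC/dt = Q C_in − Q C − k V C.
dC/dt = (Q/V) C_in − (Q/V + k) C; effective rate a = Q/V + k = 0.0564400 + 0.1004 = 0.156840 s⁻¹.
C_ss = Q C_in/(Q + kV) = 1.68017 mol/L; C(t) = C_ss + (C₀ − C_ss) e^(−a t).
C(11.04) = 1.68017 + (-1.68017)·e^(−0.156840·11.04) = 1.68017 + (-1.68017)·0.177016 = 1.38276 mol/L.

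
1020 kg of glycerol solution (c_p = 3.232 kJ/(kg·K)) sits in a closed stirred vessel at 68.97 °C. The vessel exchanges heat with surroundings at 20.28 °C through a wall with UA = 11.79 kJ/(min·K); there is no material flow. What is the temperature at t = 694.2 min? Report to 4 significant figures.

Heat balance on the well-mixed liquid: M c_p dT/dt = −UA(T − T_amb).
dT/dt = (T_ss − T)/τ with T_ss = T_amb = 20.2800 °C, τ = M c_p/UA = 1020·3.232/11.79 = 279.613 min.
T approaches T_ss exponentially: T(t) = T_ss + (T₀ − T_ss) e^(−t/τ).
T(694.2) = 20.2800 + (48.6900)·0.0835162 = 24.3464 °C.

24.35 °C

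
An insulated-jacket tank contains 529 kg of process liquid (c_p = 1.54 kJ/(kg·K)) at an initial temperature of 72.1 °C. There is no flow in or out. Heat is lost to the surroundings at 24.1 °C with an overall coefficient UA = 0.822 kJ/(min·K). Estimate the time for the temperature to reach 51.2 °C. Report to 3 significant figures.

567 min

M c_p dT/dt = −UA(T − T_amb).
τ = M c_p/UA = 991.07 min; T_ss = T_amb = 24.100 °C.
T(t) = T_ss + (T₀ − T_ss)e^(−t/τ); set T = 51.2:
t = −τ ln[(T − T_ss)/(T₀ − T_ss)] = −991.07 · ln(0.56458) = 566.56 min.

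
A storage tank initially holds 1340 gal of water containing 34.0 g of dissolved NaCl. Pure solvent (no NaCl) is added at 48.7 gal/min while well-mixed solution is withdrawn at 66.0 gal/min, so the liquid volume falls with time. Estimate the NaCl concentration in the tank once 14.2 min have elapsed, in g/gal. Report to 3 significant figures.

Let m(t) be the amount of NaCl. Volume: V(t) = V₀ + (Q_in − Q_out) t = 1340 − 17.300 t; V(14.2) = 1094.3 gal.
Solute balance: dm/dt = 0 − Q_out C = −Q_out m/V(t).
Separate: dm/m = −Q_out dt/V(t) ⇒ ln(m/m₀) = −(Q_out/(Q_in−Q_out)) ln(V/V₀).
m = m₀ (V₀/V)^(Q_out/(Q_in−Q_out)) = 34.0 × (1340/1094.3)^(-3.8150) = 15.701 g.
C = m/V = 15.701/1094.3 = 0.014348 g/gal.

0.0143 g/gal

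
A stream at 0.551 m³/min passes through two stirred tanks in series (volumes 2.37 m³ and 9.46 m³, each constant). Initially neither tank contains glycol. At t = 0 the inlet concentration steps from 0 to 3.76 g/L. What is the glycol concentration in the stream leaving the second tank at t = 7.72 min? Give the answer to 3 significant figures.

0.769 g/L

Species balance on tank i: dCᵢ/dt = (Cᵢ₋₁ − Cᵢ)/τᵢ with τᵢ = Vᵢ/Q.
τ₁ = 2.37/0.551 = 4.3013 min; τ₂ = 9.46/0.551 = 17.169 min.
Solving the cascade with C₁(0)=C₂(0)=0 gives C₂(t) = C_in[1 − (τ₁ e^(−t/τ₁) − τ₂ e^(−t/τ₂))/(τ₁ − τ₂)].
At t = 7.72: e^(−t/τ₁) = 0.16616, e^(−t/τ₂) = 0.63785.
C₂ = 3.76·[1 − (4.3013·0.16616 − 17.169·0.63785)/(-12.868)] = 3.76·0.20448 = 0.76883 g/L.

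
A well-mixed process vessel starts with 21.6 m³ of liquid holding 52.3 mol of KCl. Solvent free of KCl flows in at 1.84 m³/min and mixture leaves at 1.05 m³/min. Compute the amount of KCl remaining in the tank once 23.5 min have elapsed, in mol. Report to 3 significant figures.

Total volume: dV/dt = Q_in − Q_out = 0.79000 m³/min, so V(t) = 21.6 + 0.79000 t and V(23.5) = 40.165 m³.
No KCl enters, so dm/dt = −Q_out · (m/V).
dm/m = −Q_out dt/(V₀ + 0.79000 t); integrating gives ln(m/m₀) = −(Q_out/(Q_in−Q_out)) ln(V/V₀).
m = m₀ (V₀/V)^(Q_out/(Q_in−Q_out)) = 52.3 × (21.6/40.165)^(1.3291) = 22.932 mol.

22.9 mol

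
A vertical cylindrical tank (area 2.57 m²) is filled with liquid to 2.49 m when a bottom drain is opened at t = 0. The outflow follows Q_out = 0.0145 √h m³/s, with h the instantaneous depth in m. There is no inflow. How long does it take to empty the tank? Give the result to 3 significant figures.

With no inflow, A dh/dt = −0.0145 √h.
Separate and integrate: 2(√h − √h₀) = −(0.0145/A) t.
Tank is empty when √h = 0: t_empty = 2A√h₀/0.0145.
t_empty = 2·2.57·√2.49/0.0145 = 5.1400·1.5780/0.0145 = 559.36 s.

559 s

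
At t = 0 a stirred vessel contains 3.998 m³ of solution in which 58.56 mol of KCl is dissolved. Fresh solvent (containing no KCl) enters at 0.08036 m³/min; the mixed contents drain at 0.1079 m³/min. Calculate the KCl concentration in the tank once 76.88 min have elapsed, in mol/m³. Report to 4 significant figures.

1.622 mol/m³

Total volume: dV/dt = Q_in − Q_out = -0.0275400 m³/min, so V(t) = 3.998 − 0.0275400 t and V(76.88) = 1.88072 m³.
No KCl enters, so dm/dt = −Q_out · (m/V).
dm/m = −Q_out dt/(V₀ − 0.0275400 t); integrating gives ln(m/m₀) = −(Q_out/(Q_in−Q_out)) ln(V/V₀).
m = m₀ (V₀/V)^(Q_out/(Q_in−Q_out)) = 58.56 × (3.998/1.88072)^(-3.91794) = 3.05076 mol.
C = m/V = 3.05076/1.88072 = 1.62212 mol/m³.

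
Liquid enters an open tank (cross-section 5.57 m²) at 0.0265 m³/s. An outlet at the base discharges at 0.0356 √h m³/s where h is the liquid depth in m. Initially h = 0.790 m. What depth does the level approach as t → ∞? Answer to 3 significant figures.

0.554 m

Level balance: A dh/dt = 0.0265 − 0.0356 √h. Setting dh/dt = 0:
Q_in = 0.0356 √h_ss ⇒ √h_ss = 0.0265/0.0356 = 0.74438.
h_ss = 0.74438² = 0.55410 m. (Since h₀ = 0.790 m > h_ss, the level will fall toward this value.)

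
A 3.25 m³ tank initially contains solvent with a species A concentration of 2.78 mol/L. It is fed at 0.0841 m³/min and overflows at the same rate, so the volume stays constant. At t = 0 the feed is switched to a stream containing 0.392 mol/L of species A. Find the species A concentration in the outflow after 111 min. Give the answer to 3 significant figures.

0.527 mol/L

Transient balance on the dissolved component: V dC/dt = Q(C_in − C).
Time constant τ = V/Q = 3.25/0.0841 = 38.644 min.
Solution: C(t) = C_in + (C₀ − C_in) e^(−t/τ).
C(111) = 0.392 + (2.78 − 0.392)·e^(−111/38.644) = 0.392 + (2.3880)·0.056566 = 0.52708 mol/L.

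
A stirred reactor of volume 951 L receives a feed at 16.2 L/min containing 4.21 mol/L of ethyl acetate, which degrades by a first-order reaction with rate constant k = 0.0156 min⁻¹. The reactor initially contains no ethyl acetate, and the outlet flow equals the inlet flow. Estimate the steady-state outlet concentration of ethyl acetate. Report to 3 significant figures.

Accumulation = in − out − consumed: V dC/dt = Q C_in − Q C − k V C.
Steady state (dC/dt = 0): C_ss = Q C_in/(Q + kV) = C_in/(1 + kV/Q).
C_ss = 16.2·4.21/(16.2 + 0.0156·951) = 68.202/31.036 = 2.1975 mol/L.

2.20 mol/L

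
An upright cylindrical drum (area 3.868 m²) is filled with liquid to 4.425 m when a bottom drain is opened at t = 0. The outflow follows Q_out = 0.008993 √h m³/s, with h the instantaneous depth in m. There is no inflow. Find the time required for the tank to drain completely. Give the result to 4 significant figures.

Volume balance on the tank: A dh/dt = −0.008993 √h.
∫ h^(−1/2) dh = −(0.008993/A) ∫ dt, giving 2√h = 2√h₀ − (0.008993/A) t.
Tank is empty when √h = 0: t_empty = 2A√h₀/0.008993.
t_empty = 2·3.868·√4.425/0.008993 = 7.73600·2.10357/0.008993 = 1809.54 s.

1810 s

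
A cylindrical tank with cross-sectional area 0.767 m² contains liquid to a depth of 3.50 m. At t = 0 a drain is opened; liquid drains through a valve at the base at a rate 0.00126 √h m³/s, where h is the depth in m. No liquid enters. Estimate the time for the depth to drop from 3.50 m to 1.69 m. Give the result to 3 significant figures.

695 s

With no inflow, A dh/dt = −0.00126 √h.
This is separable: 2 d(√h)/dt = −0.00126/A, so √h = √h₀ − (0.00126/(2A)) t.
t = 2A(√h₀ − √h)/0.00126 = 2·0.767·(√3.50 − √1.69)/0.00126
  = 1.5340 × (1.8708 − 1.3000) / 0.00126 = 694.96 s.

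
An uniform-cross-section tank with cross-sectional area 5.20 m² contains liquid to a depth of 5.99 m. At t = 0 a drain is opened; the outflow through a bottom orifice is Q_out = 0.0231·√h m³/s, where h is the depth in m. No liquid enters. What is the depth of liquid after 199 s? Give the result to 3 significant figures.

4.02 m

Volume balance on the tank: A dh/dt = −0.0231 √h.
This is separable: 2 d(√h)/dt = −0.0231/A, so √h = √h₀ − (0.0231/(2A)) t.
√h = √5.99 − 0.0231·199/(2·5.20) = 2.4474 − 0.44201 = 2.0054.
h = 2.0054² = 4.0218 m.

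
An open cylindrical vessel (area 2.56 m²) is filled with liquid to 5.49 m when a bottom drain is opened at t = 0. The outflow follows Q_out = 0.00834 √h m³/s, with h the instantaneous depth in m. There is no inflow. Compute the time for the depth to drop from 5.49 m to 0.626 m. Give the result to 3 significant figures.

Unsteady balance on liquid volume: A dh/dt = −0.00834 √h.
This is separable: 2 d(√h)/dt = −0.00834/A, so √h = √h₀ − (0.00834/(2A)) t.
t = 2A(√h₀ − √h)/0.00834 = 2·2.56·(√5.49 − √0.626)/0.00834
  = 5.1200 × (2.3431 − 0.79120) / 0.00834 = 952.71 s.

953 s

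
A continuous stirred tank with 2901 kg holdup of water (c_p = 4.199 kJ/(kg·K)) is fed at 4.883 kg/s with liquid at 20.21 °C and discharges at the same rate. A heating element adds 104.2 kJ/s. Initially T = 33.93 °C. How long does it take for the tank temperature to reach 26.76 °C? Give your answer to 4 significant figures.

Heat balance on the well-mixed liquid: M c_p dT/dt = ṁ c_p (T_in − T) + 104.2.
τ = M/ṁ = 594.102 s; T_ss = T_in + Q̇/(ṁ c_p) = 25.2920 °C.
T(t) = T_ss + (T₀ − T_ss) e^(−t/τ). Set T = 26.76:
e^(−t/τ) = (26.76 − 25.2920)/(33.93 − 25.2920) = 0.169946
t = −594.102 · ln(0.169946) = 1052.91 s.

1053 s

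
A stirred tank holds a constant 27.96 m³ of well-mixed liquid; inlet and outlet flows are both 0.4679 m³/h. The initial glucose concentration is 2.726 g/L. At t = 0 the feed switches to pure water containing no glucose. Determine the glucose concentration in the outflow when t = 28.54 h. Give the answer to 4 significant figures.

1.691 g/L

Unsteady species balance (constant V, well mixed): V dC/dt = Q(C_in − C).
Rewrite as dC/dt + C/τ = C_in/τ, τ = V/Q = 59.7564 h.
This is linear first-order; C(t) = C_in + (C₀ − C_in) e^(−t/τ).
C(28.54) = 0 + (2.726 − 0)·e^(−28.54/59.7564) = 0 + (2.72600)·0.620266 = 1.69085 g/L.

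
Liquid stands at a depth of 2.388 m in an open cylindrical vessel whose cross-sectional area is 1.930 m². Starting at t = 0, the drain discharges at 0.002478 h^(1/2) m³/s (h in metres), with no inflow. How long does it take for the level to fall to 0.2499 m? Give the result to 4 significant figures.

1628 s

With no inflow, A dh/dt = −0.002478 √h.
Separate and integrate: 2(√h − √h₀) = −(0.002478/A) t.
t = 2A(√h₀ − √h)/0.002478 = 2·1.930·(√2.388 − √0.2499)/0.002478
  = 3.86000 × (1.54532 − 0.499900) / 0.002478 = 1628.45 s.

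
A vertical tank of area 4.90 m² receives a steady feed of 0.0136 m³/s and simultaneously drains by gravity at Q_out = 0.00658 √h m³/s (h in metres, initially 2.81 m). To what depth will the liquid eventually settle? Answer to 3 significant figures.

4.27 m

Unsteady balance on liquid volume: A dh/dt = Q_in − 0.00658 √h. At steady state dh/dt = 0:
Q_in = 0.00658 √h_ss ⇒ √h_ss = 0.0136/0.00658 = 2.0669.
h_ss = 2.0669² = 4.2719 m. (Since h₀ = 2.81 m < h_ss, the level will rise toward this value.)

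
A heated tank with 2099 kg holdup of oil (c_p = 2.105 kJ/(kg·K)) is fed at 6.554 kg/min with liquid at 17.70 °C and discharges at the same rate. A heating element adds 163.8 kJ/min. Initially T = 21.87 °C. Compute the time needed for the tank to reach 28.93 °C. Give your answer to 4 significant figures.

Energy balance: M c_p dT/dt = ṁ c_p (T_in − T) + 163.8.
τ = M/ṁ = 320.262 min; T_ss = T_in + Q̇/(ṁ c_p) = 29.5729 °C.
T(t) = T_ss + (T₀ − T_ss) e^(−t/τ). Set T = 28.93:
e^(−t/τ) = (28.93 − 29.5729)/(21.87 − 29.5729) = 0.0834574
t = −320.262 · ln(0.0834574) = 795.346 min.

795.3 min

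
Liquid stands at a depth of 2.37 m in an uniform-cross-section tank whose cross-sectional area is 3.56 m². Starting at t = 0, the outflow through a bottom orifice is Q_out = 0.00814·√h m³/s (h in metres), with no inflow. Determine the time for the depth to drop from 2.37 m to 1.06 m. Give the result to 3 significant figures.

446 s

A dh/dt = −Q_out = −0.00814 √h.
∫ h^(−1/2) dh = −(0.00814/A) ∫ dt, giving 2√h = 2√h₀ − (0.00814/A) t.
t = 2A(√h₀ − √h)/0.00814 = 2·3.56·(√2.37 − √1.06)/0.00814
  = 7.1200 × (1.5395 − 1.0296) / 0.00814 = 446.02 s.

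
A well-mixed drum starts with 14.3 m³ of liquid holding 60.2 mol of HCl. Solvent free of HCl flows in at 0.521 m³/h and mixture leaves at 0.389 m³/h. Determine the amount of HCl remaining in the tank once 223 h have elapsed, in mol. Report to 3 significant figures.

2.23 mol

Total volume: dV/dt = Q_in − Q_out = 0.13200 m³/h, so V(t) = 14.3 + 0.13200 t and V(223) = 43.736 m³.
Species balance (pure solvent in): dm/dt = −Q_out · m/V(t).
Separate: dm/m = −Q_out dt/V(t) ⇒ ln(m/m₀) = −(Q_out/(Q_in−Q_out)) ln(V/V₀).
m = m₀ (V₀/V)^(Q_out/(Q_in−Q_out)) = 60.2 × (14.3/43.736)^(2.9470) = 2.2327 mol.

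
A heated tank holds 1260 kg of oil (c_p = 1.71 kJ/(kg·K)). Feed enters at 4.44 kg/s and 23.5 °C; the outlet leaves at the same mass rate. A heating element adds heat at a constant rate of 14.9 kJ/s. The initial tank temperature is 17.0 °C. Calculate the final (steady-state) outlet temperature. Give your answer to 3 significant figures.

25.5 °C

M c_p dT/dt = ṁ c_p (T_in − T) + Q̇.
At steady state dT/dt = 0 ⇒ T_ss = T_in + Q̇/(ṁ c_p) = 23.5 + 14.9/(4.44·1.71) = 25.462 °C.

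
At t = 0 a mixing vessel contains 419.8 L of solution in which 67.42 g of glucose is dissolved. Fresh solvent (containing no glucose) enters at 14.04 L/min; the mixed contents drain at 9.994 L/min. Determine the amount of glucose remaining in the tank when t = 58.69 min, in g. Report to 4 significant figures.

22.28 g

Let m(t) be the amount of glucose. Volume: V(t) = V₀ + (Q_in − Q_out) t = 419.8 + 4.04600 t; V(58.69) = 657.260 L.
Species balance (pure solvent in): dm/dt = −Q_out · m/V(t).
Separate: dm/m = −Q_out dt/V(t) ⇒ ln(m/m₀) = −(Q_out/(Q_in−Q_out)) ln(V/V₀).
m = m₀ (V₀/V)^(Q_out/(Q_in−Q_out)) = 67.42 × (419.8/657.260)^(2.47009) = 22.2779 g.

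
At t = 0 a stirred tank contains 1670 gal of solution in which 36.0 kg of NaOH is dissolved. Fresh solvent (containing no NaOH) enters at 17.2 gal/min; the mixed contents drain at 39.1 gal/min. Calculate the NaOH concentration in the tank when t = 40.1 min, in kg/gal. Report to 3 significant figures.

Let m(t) be the amount of NaOH. Volume: V(t) = V₀ + (Q_in − Q_out) t = 1670 − 21.900 t; V(40.1) = 791.81 gal.
Solute balance: dm/dt = 0 − Q_out C = −Q_out m/V(t).
Separate: dm/m = −Q_out dt/V(t) ⇒ ln(m/m₀) = −(Q_out/(Q_in−Q_out)) ln(V/V₀).
m = m₀ (V₀/V)^(Q_out/(Q_in−Q_out)) = 36.0 × (1670/791.81)^(-1.7854) = 9.4987 kg.
C = m/V = 9.4987/791.81 = 0.011996 kg/gal.

0.0120 kg/gal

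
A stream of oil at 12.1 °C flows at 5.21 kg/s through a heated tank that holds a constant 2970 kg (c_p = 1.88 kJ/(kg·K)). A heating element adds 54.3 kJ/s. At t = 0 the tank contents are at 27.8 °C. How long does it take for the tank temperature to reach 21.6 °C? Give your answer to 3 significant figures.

537 s

Heat balance on the well-mixed liquid: M c_p dT/dt = ṁ c_p (T_in − T) + 54.3.
τ = M/ṁ = 570.06 s; T_ss = T_in + Q̇/(ṁ c_p) = 17.644 °C.
T(t) = T_ss + (T₀ − T_ss) e^(−t/τ). Set T = 21.6:
e^(−t/τ) = (21.6 − 17.644)/(27.8 − 17.644) = 0.38954
t = −570.06 · ln(0.38954) = 537.45 s.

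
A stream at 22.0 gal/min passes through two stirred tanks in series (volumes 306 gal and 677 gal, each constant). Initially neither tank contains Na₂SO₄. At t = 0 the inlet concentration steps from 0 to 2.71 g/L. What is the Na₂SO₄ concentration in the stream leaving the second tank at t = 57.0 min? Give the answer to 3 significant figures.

Each tank obeys Vᵢ dCᵢ/dt = Q(Cᵢ₋₁ − Cᵢ), so τᵢ = Vᵢ/Q.
τ₁ = 306/22.0 = 13.909 min; τ₂ = 677/22.0 = 30.773 min.
Solving the cascade with C₁(0)=C₂(0)=0 gives C₂(t) = C_in[1 − (τ₁ e^(−t/τ₁) − τ₂ e^(−t/τ₂))/(τ₁ − τ₂)].
At t = 57.0: e^(−t/τ₁) = 0.016605, e^(−t/τ₂) = 0.15688.
C₂ = 2.71·[1 − (13.909·0.016605 − 30.773·0.15688)/(-16.864)] = 2.71·0.72743 = 1.9713 g/L.

1.97 g/L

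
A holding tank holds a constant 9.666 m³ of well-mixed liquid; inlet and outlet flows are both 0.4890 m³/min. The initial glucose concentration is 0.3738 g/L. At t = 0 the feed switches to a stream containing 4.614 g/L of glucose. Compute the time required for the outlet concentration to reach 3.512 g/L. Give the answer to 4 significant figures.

26.64 min

Species balance: V dC/dt = Q(C_in − C) ⇒ τ = V/Q = 19.7669 min.
C(t) = C_in + (C₀ − C_in) e^(−t/τ). Set C = 3.512 and solve for t:
e^(−t/τ) = (C − C_in)/(C₀ − C_in) = (3.512 − 4.614)/(0.3738 − 4.614) = 0.259893
t = −τ ln(…) = 19.7669 × 1.34748 = 26.6355 min.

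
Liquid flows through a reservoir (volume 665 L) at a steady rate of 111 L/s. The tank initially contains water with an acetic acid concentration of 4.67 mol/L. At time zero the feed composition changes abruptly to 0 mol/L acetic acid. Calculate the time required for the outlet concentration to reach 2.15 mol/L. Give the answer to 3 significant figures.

Species balance: V dC/dt = Q(C_in − C) ⇒ τ = V/Q = 5.9910 s.
C(t) = C_in + (C₀ − C_in) e^(−t/τ). Set C = 2.15 and solve for t:
e^(−t/τ) = (C − C_in)/(C₀ − C_in) = (2.15 − 0)/(4.67 − 0) = 0.46039
t = −τ ln(…) = 5.9910 × 0.77569 = 4.6472 s.

4.65 s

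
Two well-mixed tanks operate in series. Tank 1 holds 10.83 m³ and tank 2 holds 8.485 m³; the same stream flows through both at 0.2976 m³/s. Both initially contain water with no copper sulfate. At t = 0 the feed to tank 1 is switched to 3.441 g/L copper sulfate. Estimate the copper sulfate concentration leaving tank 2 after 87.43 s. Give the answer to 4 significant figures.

2.583 g/L

Time constants: τᵢ = Vᵢ/Q for each well-mixed tank.
τ₁ = 10.83/0.2976 = 36.3911 s; τ₂ = 8.485/0.2976 = 28.5114 s.
Tank 1: C₁ = C_in(1 − e^(−t/τ₁)). Tank 2 (τ₁ ≠ τ₂): C₂ = C_in[1 − (τ₁ e^(−t/τ₁) − τ₂ e^(−t/τ₂))/(τ₁ − τ₂)].
At t = 87.43: e^(−t/τ₁) = 0.0904907, e^(−t/τ₂) = 0.0465844.
C₂ = 3.441·[1 − (36.3911·0.0904907 − 28.5114·0.0465844)/(7.87970)] = 3.441·0.750642 = 2.58296 g/L.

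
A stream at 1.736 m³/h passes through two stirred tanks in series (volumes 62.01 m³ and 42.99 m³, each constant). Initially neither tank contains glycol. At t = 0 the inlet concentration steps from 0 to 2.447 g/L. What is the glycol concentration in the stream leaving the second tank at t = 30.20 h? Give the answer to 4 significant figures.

0.6553 g/L

Each tank obeys Vᵢ dCᵢ/dt = Q(Cᵢ₋₁ − Cᵢ), so τᵢ = Vᵢ/Q.
τ₁ = 62.01/1.736 = 35.7200 h; τ₂ = 42.99/1.736 = 24.7638 h.
Solving the cascade with C₁(0)=C₂(0)=0 gives C₂(t) = C_in[1 − (τ₁ e^(−t/τ₁) − τ₂ e^(−t/τ₂))/(τ₁ − τ₂)].
At t = 30.20: e^(−t/τ₁) = 0.429358, e^(−t/τ₂) = 0.295372.
C₂ = 2.447·[1 − (35.7200·0.429358 − 24.7638·0.295372)/(10.9562)] = 2.447·0.267798 = 0.655302 g/L.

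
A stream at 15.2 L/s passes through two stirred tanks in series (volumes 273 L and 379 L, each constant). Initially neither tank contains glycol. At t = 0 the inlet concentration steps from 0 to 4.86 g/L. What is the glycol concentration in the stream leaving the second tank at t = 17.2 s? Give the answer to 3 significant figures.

0.946 g/L

Time constants: τᵢ = Vᵢ/Q for each well-mixed tank.
τ₁ = 273/15.2 = 17.961 s; τ₂ = 379/15.2 = 24.934 s.
Solving the cascade with C₁(0)=C₂(0)=0 gives C₂(t) = C_in[1 − (τ₁ e^(−t/τ₁) − τ₂ e^(−t/τ₂))/(τ₁ − τ₂)].
At t = 17.2: e^(−t/τ₁) = 0.38379, e^(−t/τ₂) = 0.50167.
C₂ = 4.86·[1 − (17.961·0.38379 − 24.934·0.50167)/(-6.9737)] = 4.86·0.19474 = 0.94645 g/L.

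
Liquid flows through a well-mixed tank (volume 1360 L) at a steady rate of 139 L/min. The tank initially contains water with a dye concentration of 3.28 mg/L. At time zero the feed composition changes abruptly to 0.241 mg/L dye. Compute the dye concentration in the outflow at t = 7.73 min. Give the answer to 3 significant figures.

Mass balance on the solute (V constant): V dC/dt = Q(C_in − C).
Rewrite as dC/dt + C/τ = C_in/τ, τ = V/Q = 9.7842 min.
Solution: C(t) = C_in + (C₀ − C_in) e^(−t/τ).
C(7.73) = 0.241 + (3.28 − 0.241)·e^(−7.73/9.7842) = 0.241 + (3.0390)·0.45382 = 1.6202 mg/L.

1.62 mg/L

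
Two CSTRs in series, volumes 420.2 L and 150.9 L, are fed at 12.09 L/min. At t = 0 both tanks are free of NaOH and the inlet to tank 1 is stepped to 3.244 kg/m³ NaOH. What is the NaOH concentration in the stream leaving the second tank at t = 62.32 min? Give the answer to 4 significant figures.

Species balance on tank i: dCᵢ/dt = (Cᵢ₋₁ − Cᵢ)/τᵢ with τᵢ = Vᵢ/Q.
τ₁ = 420.2/12.09 = 34.7560 min; τ₂ = 150.9/12.09 = 12.4814 min.
Solving the cascade with C₁(0)=C₂(0)=0 gives C₂(t) = C_in[1 − (τ₁ e^(−t/τ₁) − τ₂ e^(−t/τ₂))/(τ₁ − τ₂)].
At t = 62.32: e^(−t/τ₁) = 0.166448, e^(−t/τ₂) = 0.00678505.
C₂ = 3.244·[1 − (34.7560·0.166448 − 12.4814·0.00678505)/(22.2746)] = 3.244·0.744086 = 2.41382 kg/m³.

2.414 kg/m³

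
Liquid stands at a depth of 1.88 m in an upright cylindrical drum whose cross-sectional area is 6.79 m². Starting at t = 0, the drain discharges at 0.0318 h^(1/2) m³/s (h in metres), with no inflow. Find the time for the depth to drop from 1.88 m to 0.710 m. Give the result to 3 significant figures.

A dh/dt = −Q_out = −0.0318 √h.
This is separable: 2 d(√h)/dt = −0.0318/A, so √h = √h₀ − (0.0318/(2A)) t.
t = 2A(√h₀ − √h)/0.0318 = 2·6.79·(√1.88 − √0.710)/0.0318
  = 13.580 × (1.3711 − 0.84261) / 0.0318 = 225.70 s.

226 s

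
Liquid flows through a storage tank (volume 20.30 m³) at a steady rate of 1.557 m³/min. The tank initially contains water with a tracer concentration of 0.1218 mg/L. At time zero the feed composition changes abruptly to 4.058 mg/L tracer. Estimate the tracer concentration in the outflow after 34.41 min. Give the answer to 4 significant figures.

3.777 mg/L

Accumulation = in − out for the solute gives V dC/dt = Q(C_in − C).
Time constant τ = V/Q = 20.30/1.557 = 13.0379 min.
C approaches C_in exponentially: C(t) = C_in + (C₀ − C_in) e^(−t/τ).
C(34.41) = 4.058 + (0.1218 − 4.058)·e^(−34.41/13.0379) = 4.058 + (-3.93620)·0.0714162 = 3.77689 mg/L.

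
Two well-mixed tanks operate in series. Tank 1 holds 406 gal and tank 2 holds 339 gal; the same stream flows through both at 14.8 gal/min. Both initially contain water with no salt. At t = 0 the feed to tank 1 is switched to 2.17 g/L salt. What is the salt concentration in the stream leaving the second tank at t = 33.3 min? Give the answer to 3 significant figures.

0.830 g/L

Each tank obeys Vᵢ dCᵢ/dt = Q(Cᵢ₋₁ − Cᵢ), so τᵢ = Vᵢ/Q.
τ₁ = 406/14.8 = 27.432 min; τ₂ = 339/14.8 = 22.905 min.
Solving the cascade with C₁(0)=C₂(0)=0 gives C₂(t) = C_in[1 − (τ₁ e^(−t/τ₁) − τ₂ e^(−t/τ₂))/(τ₁ − τ₂)].
At t = 33.3: e^(−t/τ₁) = 0.29704, e^(−t/τ₂) = 0.23368.
C₂ = 2.17·[1 − (27.432·0.29704 − 22.905·0.23368)/(4.5270)] = 2.17·0.38238 = 0.82976 g/L.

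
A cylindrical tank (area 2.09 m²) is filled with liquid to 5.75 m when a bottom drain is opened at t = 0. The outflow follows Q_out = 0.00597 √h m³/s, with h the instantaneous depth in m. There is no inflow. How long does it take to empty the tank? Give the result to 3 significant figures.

1680 s

A dh/dt = −Q_out = −0.00597 √h.
Separate and integrate: 2(√h − √h₀) = −(0.00597/A) t.
Tank is empty when √h = 0: t_empty = 2A√h₀/0.00597.
t_empty = 2·2.09·√5.75/0.00597 = 4.1800·2.3979/0.00597 = 1678.9 s.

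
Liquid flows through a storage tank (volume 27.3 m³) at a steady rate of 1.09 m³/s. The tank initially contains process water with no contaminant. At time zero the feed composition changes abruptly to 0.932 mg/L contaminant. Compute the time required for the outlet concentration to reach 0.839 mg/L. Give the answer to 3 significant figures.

57.7 s

Species balance: V dC/dt = Q(C_in − C) ⇒ τ = V/Q = 25.046 s.
C(t) = C_in + (C₀ − C_in) e^(−t/τ). Set C = 0.839 and solve for t:
e^(−t/τ) = (C − C_in)/(C₀ − C_in) = (0.839 − 0.932)/(0 − 0.932) = 0.099785
t = −τ ln(…) = 25.046 × 2.3047 = 57.724 s.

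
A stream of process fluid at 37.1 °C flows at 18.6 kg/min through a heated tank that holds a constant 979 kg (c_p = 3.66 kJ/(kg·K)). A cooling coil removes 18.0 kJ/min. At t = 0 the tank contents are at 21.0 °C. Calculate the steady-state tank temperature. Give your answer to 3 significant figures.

36.8 °C

Unsteady energy balance on the tank contents: M c_p dT/dt = ṁ c_p (T_in − T) − 18.0.
At steady state dT/dt = 0 ⇒ T_ss = T_in − Q̇/(ṁ c_p) = 37.1 − 18.0/(18.6·3.66) = 36.836 °C.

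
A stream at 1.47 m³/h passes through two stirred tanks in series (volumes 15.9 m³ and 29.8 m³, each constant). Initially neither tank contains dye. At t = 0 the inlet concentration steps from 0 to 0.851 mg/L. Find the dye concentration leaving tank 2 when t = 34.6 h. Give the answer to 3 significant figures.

0.560 mg/L

Each tank obeys Vᵢ dCᵢ/dt = Q(Cᵢ₋₁ − Cᵢ), so τᵢ = Vᵢ/Q.
τ₁ = 15.9/1.47 = 10.816 h; τ₂ = 29.8/1.47 = 20.272 h.
Tank 1: C₁ = C_in(1 − e^(−t/τ₁)). Tank 2 (τ₁ ≠ τ₂): C₂ = C_in[1 − (τ₁ e^(−t/τ₁) − τ₂ e^(−t/τ₂))/(τ₁ − τ₂)].
At t = 34.6: e^(−t/τ₁) = 0.040808, e^(−t/τ₂) = 0.18145.
C₂ = 0.851·[1 − (10.816·0.040808 − 20.272·0.18145)/(-9.4558)] = 0.851·0.65767 = 0.55968 mg/L.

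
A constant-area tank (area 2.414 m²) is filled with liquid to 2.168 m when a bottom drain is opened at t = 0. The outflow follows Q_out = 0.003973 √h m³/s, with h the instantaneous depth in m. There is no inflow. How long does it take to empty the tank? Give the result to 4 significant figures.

1789 s

Accumulation of liquid (constant cross-section A): A dh/dt = −0.003973 √h.
Separate and integrate: 2(√h − √h₀) = −(0.003973/A) t.
Set h = 0: 2√h₀ = (0.003973/A) t_empty ⇒ t_empty = 2A√h₀/0.003973.
t_empty = 2·2.414·√2.168/0.003973 = 4.82800·1.47241/0.003973 = 1789.28 s.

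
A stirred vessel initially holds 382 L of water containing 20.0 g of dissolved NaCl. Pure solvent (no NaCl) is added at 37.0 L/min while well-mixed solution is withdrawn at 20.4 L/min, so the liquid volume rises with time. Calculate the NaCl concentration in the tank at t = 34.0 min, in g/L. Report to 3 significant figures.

Total volume: dV/dt = Q_in − Q_out = 16.600 L/min, so V(t) = 382 + 16.600 t and V(34.0) = 946.40 L.
Solute balance: dm/dt = 0 − Q_out C = −Q_out m/V(t).
dm/m = −Q_out dt/(V₀ + 16.600 t); integrating gives ln(m/m₀) = −(Q_out/(Q_in−Q_out)) ln(V/V₀).
m = m₀ (V₀/V)^(Q_out/(Q_in−Q_out)) = 20.0 × (382/946.40)^(1.2289) = 6.5588 g.
C = m/V = 6.5588/946.40 = 0.0069302 g/L.

0.00693 g/L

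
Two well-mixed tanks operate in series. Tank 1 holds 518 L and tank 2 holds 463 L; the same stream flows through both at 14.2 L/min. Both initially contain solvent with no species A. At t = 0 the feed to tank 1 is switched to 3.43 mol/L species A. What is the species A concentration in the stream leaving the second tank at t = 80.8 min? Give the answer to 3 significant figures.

2.33 mol/L

Time constants: τᵢ = Vᵢ/Q for each well-mixed tank.
τ₁ = 518/14.2 = 36.479 min; τ₂ = 463/14.2 = 32.606 min.
Tank 1: C₁ = C_in(1 − e^(−t/τ₁)). Tank 2 (τ₁ ≠ τ₂): C₂ = C_in[1 − (τ₁ e^(−t/τ₁) − τ₂ e^(−t/τ₂))/(τ₁ − τ₂)].
At t = 80.8: e^(−t/τ₁) = 0.10916, e^(−t/τ₂) = 0.083903.
C₂ = 3.43·[1 − (36.479·0.10916 − 32.606·0.083903)/(3.8732)] = 3.43·0.67826 = 2.3264 mol/L.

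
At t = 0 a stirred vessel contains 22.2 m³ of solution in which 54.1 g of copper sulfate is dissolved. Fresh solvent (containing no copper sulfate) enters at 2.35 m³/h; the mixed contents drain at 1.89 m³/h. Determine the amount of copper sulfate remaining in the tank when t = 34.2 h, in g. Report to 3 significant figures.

Let m(t) be the amount of copper sulfate. Volume: V(t) = V₀ + (Q_in − Q_out) t = 22.2 + 0.46000 t; V(34.2) = 37.932 m³.
Solute balance: dm/dt = 0 − Q_out C = −Q_out m/V(t).
dm/m = −Q_out dt/(V₀ + 0.46000 t); integrating gives ln(m/m₀) = −(Q_out/(Q_in−Q_out)) ln(V/V₀).
m = m₀ (V₀/V)^(Q_out/(Q_in−Q_out)) = 54.1 × (22.2/37.932)^(4.1087) = 5.9882 g.

5.99 g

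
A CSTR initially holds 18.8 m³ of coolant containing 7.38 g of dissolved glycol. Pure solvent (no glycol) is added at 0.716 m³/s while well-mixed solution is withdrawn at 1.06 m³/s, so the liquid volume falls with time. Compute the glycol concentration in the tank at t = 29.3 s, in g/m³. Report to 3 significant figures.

Let m(t) be the amount of glycol. Volume: V(t) = V₀ + (Q_in − Q_out) t = 18.8 − 0.34400 t; V(29.3) = 8.7208 m³.
Species balance (pure solvent in): dm/dt = −Q_out · m/V(t).
Separate: dm/m = −Q_out dt/V(t) ⇒ ln(m/m₀) = −(Q_out/(Q_in−Q_out)) ln(V/V₀).
m = m₀ (V₀/V)^(Q_out/(Q_in−Q_out)) = 7.38 × (18.8/8.7208)^(-3.0814) = 0.69199 g.
C = m/V = 0.69199/8.7208 = 0.079349 g/m³.

0.0793 g/m³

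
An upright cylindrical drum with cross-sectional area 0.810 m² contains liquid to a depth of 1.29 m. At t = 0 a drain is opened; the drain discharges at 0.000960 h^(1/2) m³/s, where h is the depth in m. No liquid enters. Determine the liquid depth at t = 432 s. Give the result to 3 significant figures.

A dh/dt = −Q_out = −0.000960 √h.
∫ h^(−1/2) dh = −(0.000960/A) ∫ dt, giving 2√h = 2√h₀ − (0.000960/A) t.
√h = √1.29 − 0.000960·432/(2·0.810) = 1.1358 − 0.25600 = 0.87978.
h = 0.87978² = 0.77402 m.

0.774 m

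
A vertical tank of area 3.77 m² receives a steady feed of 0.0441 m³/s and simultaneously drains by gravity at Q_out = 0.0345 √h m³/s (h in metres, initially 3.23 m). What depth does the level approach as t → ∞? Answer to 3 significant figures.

1.63 m

Mass balance (ρ constant): A dh/dt = Q_in − 0.0345 √h. At steady state dh/dt = 0:
Q_in = 0.0345 √h_ss ⇒ √h_ss = 0.0441/0.0345 = 1.2783.
h_ss = 1.2783² = 1.6340 m. (Since h₀ = 3.23 m > h_ss, the level will fall toward this value.)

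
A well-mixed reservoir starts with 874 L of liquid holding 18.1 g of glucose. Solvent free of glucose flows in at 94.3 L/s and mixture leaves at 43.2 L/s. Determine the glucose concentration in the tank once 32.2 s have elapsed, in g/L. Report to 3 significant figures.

Let m(t) be the amount of glucose. Volume: V(t) = V₀ + (Q_in − Q_out) t = 874 + 51.100 t; V(32.2) = 2519.4 L.
Solute balance: dm/dt = 0 − Q_out C = −Q_out m/V(t).
dm/m = −Q_out dt/(V₀ + 51.100 t); integrating gives ln(m/m₀) = −(Q_out/(Q_in−Q_out)) ln(V/V₀).
m = m₀ (V₀/V)^(Q_out/(Q_in−Q_out)) = 18.1 × (874/2519.4)^(0.84540) = 7.3956 g.
C = m/V = 7.3956/2519.4 = 0.0029354 g/L.

0.00294 g/L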